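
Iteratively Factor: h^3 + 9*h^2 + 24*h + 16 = (h + 4)*(h^2 + 5*h + 4) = (h + 1)*(h + 4)*(h + 4)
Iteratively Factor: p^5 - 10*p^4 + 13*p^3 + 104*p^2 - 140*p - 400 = (p - 5)*(p^4 - 5*p^3 - 12*p^2 + 44*p + 80) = (p - 5)^2*(p^3 - 12*p - 16) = (p - 5)^2*(p + 2)*(p^2 - 2*p - 8) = (p - 5)^2*(p + 2)^2*(p - 4)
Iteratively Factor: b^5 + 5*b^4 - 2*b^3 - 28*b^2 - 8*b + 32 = (b - 1)*(b^4 + 6*b^3 + 4*b^2 - 24*b - 32) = (b - 2)*(b - 1)*(b^3 + 8*b^2 + 20*b + 16) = (b - 2)*(b - 1)*(b + 2)*(b^2 + 6*b + 8) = (b - 2)*(b - 1)*(b + 2)^2*(b + 4)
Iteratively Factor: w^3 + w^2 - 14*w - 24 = (w - 4)*(w^2 + 5*w + 6) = (w - 4)*(w + 2)*(w + 3)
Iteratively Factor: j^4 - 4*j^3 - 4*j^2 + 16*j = (j - 2)*(j^3 - 2*j^2 - 8*j) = (j - 4)*(j - 2)*(j^2 + 2*j) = (j - 4)*(j - 2)*(j + 2)*(j)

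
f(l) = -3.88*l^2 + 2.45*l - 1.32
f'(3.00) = -20.83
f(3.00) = -28.89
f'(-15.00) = 118.85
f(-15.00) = -911.07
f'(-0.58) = 6.95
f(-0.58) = -4.05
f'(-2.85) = 24.57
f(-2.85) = -39.82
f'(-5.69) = 46.60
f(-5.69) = -140.88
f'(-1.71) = 15.72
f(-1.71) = -16.86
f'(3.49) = -24.63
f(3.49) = -40.03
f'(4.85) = -35.19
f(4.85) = -80.70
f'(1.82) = -11.67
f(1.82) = -9.71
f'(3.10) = -21.61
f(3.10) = -31.01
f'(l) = 2.45 - 7.76*l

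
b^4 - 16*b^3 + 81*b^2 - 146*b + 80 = (b - 8)*(b - 5)*(b - 2)*(b - 1)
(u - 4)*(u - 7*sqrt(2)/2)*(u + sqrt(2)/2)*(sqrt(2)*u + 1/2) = sqrt(2)*u^4 - 4*sqrt(2)*u^3 - 11*u^3/2 - 5*sqrt(2)*u^2 + 22*u^2 - 7*u/4 + 20*sqrt(2)*u + 7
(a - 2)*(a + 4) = a^2 + 2*a - 8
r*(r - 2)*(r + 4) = r^3 + 2*r^2 - 8*r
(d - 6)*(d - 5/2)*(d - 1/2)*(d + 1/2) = d^4 - 17*d^3/2 + 59*d^2/4 + 17*d/8 - 15/4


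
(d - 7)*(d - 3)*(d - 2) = d^3 - 12*d^2 + 41*d - 42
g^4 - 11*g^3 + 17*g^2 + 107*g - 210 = (g - 7)*(g - 5)*(g - 2)*(g + 3)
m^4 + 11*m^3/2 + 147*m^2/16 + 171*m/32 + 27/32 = (m + 1/4)*(m + 3/4)*(m + 3/2)*(m + 3)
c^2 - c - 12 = (c - 4)*(c + 3)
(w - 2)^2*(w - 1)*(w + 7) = w^4 + 2*w^3 - 27*w^2 + 52*w - 28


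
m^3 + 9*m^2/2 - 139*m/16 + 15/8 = (m - 5/4)*(m - 1/4)*(m + 6)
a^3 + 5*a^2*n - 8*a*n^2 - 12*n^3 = (a - 2*n)*(a + n)*(a + 6*n)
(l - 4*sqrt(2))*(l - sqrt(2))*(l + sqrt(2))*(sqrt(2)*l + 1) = sqrt(2)*l^4 - 7*l^3 - 6*sqrt(2)*l^2 + 14*l + 8*sqrt(2)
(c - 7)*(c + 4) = c^2 - 3*c - 28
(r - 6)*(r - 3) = r^2 - 9*r + 18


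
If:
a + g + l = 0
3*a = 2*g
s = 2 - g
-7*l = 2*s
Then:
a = 8/41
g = 12/41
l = -20/41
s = 70/41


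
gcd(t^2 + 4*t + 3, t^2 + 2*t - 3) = t + 3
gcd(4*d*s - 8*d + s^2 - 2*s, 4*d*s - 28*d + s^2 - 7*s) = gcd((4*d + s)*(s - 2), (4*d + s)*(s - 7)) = 4*d + s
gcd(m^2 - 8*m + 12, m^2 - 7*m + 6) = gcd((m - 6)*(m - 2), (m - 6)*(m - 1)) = m - 6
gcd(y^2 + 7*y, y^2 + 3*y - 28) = y + 7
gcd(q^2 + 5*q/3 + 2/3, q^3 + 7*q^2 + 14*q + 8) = q + 1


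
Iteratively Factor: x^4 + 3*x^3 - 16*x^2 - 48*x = (x + 3)*(x^3 - 16*x) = x*(x + 3)*(x^2 - 16) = x*(x - 4)*(x + 3)*(x + 4)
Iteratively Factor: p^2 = (p)*(p)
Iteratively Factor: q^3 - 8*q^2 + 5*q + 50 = (q - 5)*(q^2 - 3*q - 10) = (q - 5)^2*(q + 2)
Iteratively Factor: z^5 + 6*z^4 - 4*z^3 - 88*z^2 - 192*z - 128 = (z - 4)*(z^4 + 10*z^3 + 36*z^2 + 56*z + 32) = (z - 4)*(z + 4)*(z^3 + 6*z^2 + 12*z + 8) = (z - 4)*(z + 2)*(z + 4)*(z^2 + 4*z + 4) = (z - 4)*(z + 2)^2*(z + 4)*(z + 2)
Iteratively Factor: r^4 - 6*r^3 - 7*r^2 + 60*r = (r - 5)*(r^3 - r^2 - 12*r) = r*(r - 5)*(r^2 - r - 12) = r*(r - 5)*(r + 3)*(r - 4)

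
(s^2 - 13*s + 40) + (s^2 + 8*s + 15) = 2*s^2 - 5*s + 55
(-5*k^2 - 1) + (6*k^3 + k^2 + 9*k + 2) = 6*k^3 - 4*k^2 + 9*k + 1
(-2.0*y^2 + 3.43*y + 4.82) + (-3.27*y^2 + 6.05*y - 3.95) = -5.27*y^2 + 9.48*y + 0.87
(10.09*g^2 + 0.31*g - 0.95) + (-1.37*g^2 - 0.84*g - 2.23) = 8.72*g^2 - 0.53*g - 3.18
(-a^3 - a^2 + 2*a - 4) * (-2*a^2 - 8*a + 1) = 2*a^5 + 10*a^4 + 3*a^3 - 9*a^2 + 34*a - 4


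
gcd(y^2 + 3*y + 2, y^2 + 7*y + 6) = y + 1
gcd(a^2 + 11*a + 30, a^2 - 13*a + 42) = 1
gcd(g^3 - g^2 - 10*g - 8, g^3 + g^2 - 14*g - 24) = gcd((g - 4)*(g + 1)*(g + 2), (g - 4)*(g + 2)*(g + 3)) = g^2 - 2*g - 8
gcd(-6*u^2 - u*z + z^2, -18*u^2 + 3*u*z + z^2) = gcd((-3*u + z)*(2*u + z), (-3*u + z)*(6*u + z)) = -3*u + z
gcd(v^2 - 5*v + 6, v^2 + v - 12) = v - 3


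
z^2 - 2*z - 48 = (z - 8)*(z + 6)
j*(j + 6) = j^2 + 6*j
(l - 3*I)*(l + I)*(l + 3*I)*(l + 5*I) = l^4 + 6*I*l^3 + 4*l^2 + 54*I*l - 45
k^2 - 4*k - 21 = (k - 7)*(k + 3)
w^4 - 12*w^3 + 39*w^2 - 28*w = w*(w - 7)*(w - 4)*(w - 1)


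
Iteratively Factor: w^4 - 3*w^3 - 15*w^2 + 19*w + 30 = (w - 2)*(w^3 - w^2 - 17*w - 15) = (w - 5)*(w - 2)*(w^2 + 4*w + 3) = (w - 5)*(w - 2)*(w + 3)*(w + 1)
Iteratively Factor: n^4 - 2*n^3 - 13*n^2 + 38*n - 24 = (n - 1)*(n^3 - n^2 - 14*n + 24) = (n - 3)*(n - 1)*(n^2 + 2*n - 8) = (n - 3)*(n - 1)*(n + 4)*(n - 2)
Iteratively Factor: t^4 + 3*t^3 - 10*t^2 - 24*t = (t)*(t^3 + 3*t^2 - 10*t - 24) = t*(t + 2)*(t^2 + t - 12) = t*(t + 2)*(t + 4)*(t - 3)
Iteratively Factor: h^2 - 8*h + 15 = (h - 3)*(h - 5)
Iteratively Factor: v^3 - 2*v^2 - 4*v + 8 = (v - 2)*(v^2 - 4) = (v - 2)^2*(v + 2)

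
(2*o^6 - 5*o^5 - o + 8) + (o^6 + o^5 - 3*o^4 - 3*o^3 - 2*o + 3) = 3*o^6 - 4*o^5 - 3*o^4 - 3*o^3 - 3*o + 11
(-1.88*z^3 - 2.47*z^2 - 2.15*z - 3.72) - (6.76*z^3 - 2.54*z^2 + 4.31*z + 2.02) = -8.64*z^3 + 0.0699999999999998*z^2 - 6.46*z - 5.74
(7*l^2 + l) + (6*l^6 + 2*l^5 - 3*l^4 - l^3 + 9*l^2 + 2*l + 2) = 6*l^6 + 2*l^5 - 3*l^4 - l^3 + 16*l^2 + 3*l + 2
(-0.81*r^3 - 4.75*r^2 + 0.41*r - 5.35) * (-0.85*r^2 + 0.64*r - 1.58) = 0.6885*r^5 + 3.5191*r^4 - 2.1087*r^3 + 12.3149*r^2 - 4.0718*r + 8.453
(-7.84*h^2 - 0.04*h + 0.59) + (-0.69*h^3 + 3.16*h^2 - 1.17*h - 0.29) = -0.69*h^3 - 4.68*h^2 - 1.21*h + 0.3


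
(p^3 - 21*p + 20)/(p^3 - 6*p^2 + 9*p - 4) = (p + 5)/(p - 1)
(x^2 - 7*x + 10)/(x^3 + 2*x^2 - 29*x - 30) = (x - 2)/(x^2 + 7*x + 6)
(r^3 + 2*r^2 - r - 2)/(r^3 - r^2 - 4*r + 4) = (r + 1)/(r - 2)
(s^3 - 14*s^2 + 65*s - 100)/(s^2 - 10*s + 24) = (s^2 - 10*s + 25)/(s - 6)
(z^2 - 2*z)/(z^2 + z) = (z - 2)/(z + 1)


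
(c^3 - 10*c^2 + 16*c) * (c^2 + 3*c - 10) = c^5 - 7*c^4 - 24*c^3 + 148*c^2 - 160*c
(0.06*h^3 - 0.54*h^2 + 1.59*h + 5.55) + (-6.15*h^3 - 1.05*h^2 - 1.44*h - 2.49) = -6.09*h^3 - 1.59*h^2 + 0.15*h + 3.06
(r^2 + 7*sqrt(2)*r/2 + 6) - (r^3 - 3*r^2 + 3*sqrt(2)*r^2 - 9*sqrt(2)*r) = -r^3 - 3*sqrt(2)*r^2 + 4*r^2 + 25*sqrt(2)*r/2 + 6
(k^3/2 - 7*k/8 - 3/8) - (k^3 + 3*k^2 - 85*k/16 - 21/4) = -k^3/2 - 3*k^2 + 71*k/16 + 39/8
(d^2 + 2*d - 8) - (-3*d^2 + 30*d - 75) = 4*d^2 - 28*d + 67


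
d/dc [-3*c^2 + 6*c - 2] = 6 - 6*c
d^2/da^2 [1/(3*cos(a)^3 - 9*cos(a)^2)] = (-12*tan(a)^4 - 56/cos(a)^2 - 31/cos(a)^3 + 11*cos(3*a)/cos(a)^4 + 84/cos(a)^4)/(4*(cos(a) - 3)^3)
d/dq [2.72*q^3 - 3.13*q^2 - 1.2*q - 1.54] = 8.16*q^2 - 6.26*q - 1.2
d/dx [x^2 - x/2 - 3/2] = 2*x - 1/2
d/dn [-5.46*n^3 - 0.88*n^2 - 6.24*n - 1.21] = -16.38*n^2 - 1.76*n - 6.24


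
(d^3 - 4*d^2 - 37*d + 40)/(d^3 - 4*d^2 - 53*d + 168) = (d^2 + 4*d - 5)/(d^2 + 4*d - 21)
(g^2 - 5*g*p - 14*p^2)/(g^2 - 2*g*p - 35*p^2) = (g + 2*p)/(g + 5*p)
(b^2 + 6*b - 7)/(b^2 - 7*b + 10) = (b^2 + 6*b - 7)/(b^2 - 7*b + 10)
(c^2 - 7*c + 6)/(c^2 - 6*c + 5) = (c - 6)/(c - 5)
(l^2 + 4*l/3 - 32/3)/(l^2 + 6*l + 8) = (l - 8/3)/(l + 2)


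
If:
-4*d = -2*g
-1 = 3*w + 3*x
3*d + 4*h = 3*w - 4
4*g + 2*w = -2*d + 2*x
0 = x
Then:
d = 1/15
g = 2/15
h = -13/10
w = -1/3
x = 0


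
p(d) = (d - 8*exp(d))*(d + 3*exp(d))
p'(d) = (1 - 8*exp(d))*(d + 3*exp(d)) + (d - 8*exp(d))*(3*exp(d) + 1) = -5*d*exp(d) + 2*d - 48*exp(2*d) - 5*exp(d)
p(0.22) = -38.59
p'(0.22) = -81.69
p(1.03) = -201.67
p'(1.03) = -402.98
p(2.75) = -6080.13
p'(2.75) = -12033.01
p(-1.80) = 4.07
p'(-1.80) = -4.25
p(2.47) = -3494.39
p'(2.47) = -6909.15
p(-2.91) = 9.19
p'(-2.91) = -5.44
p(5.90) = -3208790.27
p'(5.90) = -6408694.93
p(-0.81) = -2.29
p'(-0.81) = -11.54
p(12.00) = -635748696259.73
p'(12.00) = -1271488441269.93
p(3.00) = -9974.57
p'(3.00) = -19760.29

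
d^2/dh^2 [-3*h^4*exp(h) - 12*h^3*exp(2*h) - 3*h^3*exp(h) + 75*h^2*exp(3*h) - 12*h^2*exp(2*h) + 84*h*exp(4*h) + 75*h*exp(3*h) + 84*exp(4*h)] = 3*(-h^4 - 16*h^3*exp(h) - 9*h^3 + 225*h^2*exp(2*h) - 64*h^2*exp(h) - 18*h^2 + 448*h*exp(3*h) + 525*h*exp(2*h) - 56*h*exp(h) - 6*h + 672*exp(3*h) + 200*exp(2*h) - 8*exp(h))*exp(h)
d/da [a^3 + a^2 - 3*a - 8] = 3*a^2 + 2*a - 3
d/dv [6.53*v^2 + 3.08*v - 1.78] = 13.06*v + 3.08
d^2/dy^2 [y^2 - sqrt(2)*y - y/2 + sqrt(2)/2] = 2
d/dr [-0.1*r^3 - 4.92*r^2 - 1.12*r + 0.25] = -0.3*r^2 - 9.84*r - 1.12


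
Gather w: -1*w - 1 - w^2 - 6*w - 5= -w^2 - 7*w - 6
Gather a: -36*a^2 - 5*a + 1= -36*a^2 - 5*a + 1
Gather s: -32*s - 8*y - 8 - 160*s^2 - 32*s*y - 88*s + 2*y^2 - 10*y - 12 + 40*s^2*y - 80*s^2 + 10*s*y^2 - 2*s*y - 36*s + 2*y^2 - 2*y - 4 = s^2*(40*y - 240) + s*(10*y^2 - 34*y - 156) + 4*y^2 - 20*y - 24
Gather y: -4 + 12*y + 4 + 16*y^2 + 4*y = 16*y^2 + 16*y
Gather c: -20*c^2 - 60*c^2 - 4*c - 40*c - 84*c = -80*c^2 - 128*c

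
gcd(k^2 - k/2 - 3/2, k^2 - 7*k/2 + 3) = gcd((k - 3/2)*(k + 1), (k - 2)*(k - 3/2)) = k - 3/2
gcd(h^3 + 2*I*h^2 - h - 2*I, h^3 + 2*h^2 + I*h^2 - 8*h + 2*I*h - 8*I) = 1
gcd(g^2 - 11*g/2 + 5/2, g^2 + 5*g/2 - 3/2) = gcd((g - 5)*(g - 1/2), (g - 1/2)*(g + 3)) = g - 1/2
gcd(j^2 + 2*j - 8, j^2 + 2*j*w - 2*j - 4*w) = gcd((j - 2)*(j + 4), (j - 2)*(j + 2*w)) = j - 2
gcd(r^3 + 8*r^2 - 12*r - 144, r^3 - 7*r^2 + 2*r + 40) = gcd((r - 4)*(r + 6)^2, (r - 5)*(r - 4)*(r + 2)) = r - 4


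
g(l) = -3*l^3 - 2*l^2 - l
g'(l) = -9*l^2 - 4*l - 1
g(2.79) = -83.51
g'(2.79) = -82.22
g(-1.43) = 6.11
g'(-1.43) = -13.68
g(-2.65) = 44.43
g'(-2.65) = -53.60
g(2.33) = -51.14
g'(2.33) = -59.18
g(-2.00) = 18.00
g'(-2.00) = -29.00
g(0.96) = -5.46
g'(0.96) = -13.13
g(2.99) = -101.06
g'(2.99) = -93.42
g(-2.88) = 57.95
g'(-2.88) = -64.13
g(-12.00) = 4908.00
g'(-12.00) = -1249.00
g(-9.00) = 2034.00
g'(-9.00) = -694.00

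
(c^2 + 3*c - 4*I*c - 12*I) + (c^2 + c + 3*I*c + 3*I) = 2*c^2 + 4*c - I*c - 9*I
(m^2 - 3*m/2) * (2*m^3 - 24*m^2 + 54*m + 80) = 2*m^5 - 27*m^4 + 90*m^3 - m^2 - 120*m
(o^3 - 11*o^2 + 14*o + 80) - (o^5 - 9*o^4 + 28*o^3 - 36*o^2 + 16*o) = -o^5 + 9*o^4 - 27*o^3 + 25*o^2 - 2*o + 80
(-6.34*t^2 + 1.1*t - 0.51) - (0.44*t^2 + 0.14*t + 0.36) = -6.78*t^2 + 0.96*t - 0.87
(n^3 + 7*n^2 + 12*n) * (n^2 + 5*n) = n^5 + 12*n^4 + 47*n^3 + 60*n^2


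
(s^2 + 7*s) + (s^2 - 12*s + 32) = 2*s^2 - 5*s + 32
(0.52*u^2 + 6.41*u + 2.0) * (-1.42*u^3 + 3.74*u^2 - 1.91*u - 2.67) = -0.7384*u^5 - 7.1574*u^4 + 20.1402*u^3 - 6.1515*u^2 - 20.9347*u - 5.34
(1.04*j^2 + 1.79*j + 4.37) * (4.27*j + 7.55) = 4.4408*j^3 + 15.4953*j^2 + 32.1744*j + 32.9935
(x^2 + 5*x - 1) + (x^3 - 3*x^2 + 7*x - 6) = x^3 - 2*x^2 + 12*x - 7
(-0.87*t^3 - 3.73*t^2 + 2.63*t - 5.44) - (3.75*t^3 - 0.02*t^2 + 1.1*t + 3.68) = -4.62*t^3 - 3.71*t^2 + 1.53*t - 9.12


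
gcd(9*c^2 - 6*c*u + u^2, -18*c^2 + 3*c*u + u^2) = -3*c + u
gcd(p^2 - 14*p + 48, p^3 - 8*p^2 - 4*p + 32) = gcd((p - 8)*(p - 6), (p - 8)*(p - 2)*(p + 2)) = p - 8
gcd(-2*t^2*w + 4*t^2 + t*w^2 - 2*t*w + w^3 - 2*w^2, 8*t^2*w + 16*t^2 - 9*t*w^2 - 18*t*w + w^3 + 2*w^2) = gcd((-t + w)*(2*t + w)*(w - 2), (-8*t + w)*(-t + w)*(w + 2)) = t - w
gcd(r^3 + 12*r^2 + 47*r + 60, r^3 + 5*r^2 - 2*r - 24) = r^2 + 7*r + 12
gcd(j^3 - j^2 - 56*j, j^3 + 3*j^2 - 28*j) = j^2 + 7*j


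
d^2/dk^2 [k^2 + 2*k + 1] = 2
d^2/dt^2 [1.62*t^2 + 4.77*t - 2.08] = 3.24000000000000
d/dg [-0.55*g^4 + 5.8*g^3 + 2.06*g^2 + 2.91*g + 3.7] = -2.2*g^3 + 17.4*g^2 + 4.12*g + 2.91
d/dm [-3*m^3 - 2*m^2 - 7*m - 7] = -9*m^2 - 4*m - 7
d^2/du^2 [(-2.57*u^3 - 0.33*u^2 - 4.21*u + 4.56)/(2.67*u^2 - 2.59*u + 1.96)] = (-5.6843418860808e-14*u^5 - 72.170422*u^3 + 283.686528*u^2 - 116.249448*u - 31.827656)/(19.034163*u^6 - 55.391553*u^5 + 95.649813*u^4 - 98.697907*u^3 + 70.214844*u^2 - 29.849232*u + 7.529536)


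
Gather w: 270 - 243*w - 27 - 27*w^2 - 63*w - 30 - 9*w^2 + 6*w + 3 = -36*w^2 - 300*w + 216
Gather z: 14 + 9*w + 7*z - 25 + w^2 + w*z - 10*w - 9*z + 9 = w^2 - w + z*(w - 2) - 2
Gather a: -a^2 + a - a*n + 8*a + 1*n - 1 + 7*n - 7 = -a^2 + a*(9 - n) + 8*n - 8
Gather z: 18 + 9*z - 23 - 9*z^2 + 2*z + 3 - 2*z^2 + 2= -11*z^2 + 11*z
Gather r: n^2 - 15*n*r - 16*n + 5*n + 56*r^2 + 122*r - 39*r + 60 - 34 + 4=n^2 - 11*n + 56*r^2 + r*(83 - 15*n) + 30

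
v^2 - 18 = (v - 3*sqrt(2))*(v + 3*sqrt(2))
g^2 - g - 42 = (g - 7)*(g + 6)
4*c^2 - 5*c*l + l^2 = (-4*c + l)*(-c + l)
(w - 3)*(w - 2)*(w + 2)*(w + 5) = w^4 + 2*w^3 - 19*w^2 - 8*w + 60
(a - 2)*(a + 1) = a^2 - a - 2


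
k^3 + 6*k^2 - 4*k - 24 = (k - 2)*(k + 2)*(k + 6)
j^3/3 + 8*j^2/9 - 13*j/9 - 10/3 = (j/3 + 1)*(j - 2)*(j + 5/3)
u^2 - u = u*(u - 1)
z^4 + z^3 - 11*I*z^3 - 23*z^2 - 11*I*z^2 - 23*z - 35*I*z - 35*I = (z + 1)*(z - 7*I)*(z - 5*I)*(z + I)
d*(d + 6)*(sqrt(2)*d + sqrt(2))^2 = 2*d^4 + 16*d^3 + 26*d^2 + 12*d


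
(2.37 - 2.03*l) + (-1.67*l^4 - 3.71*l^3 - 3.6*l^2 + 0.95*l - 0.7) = -1.67*l^4 - 3.71*l^3 - 3.6*l^2 - 1.08*l + 1.67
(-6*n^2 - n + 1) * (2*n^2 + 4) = -12*n^4 - 2*n^3 - 22*n^2 - 4*n + 4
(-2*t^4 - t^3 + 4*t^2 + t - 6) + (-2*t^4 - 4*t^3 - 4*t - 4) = -4*t^4 - 5*t^3 + 4*t^2 - 3*t - 10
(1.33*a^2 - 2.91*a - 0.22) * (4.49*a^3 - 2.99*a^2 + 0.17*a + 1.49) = 5.9717*a^5 - 17.0426*a^4 + 7.9392*a^3 + 2.1448*a^2 - 4.3733*a - 0.3278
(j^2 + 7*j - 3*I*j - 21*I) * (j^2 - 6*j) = j^4 + j^3 - 3*I*j^3 - 42*j^2 - 3*I*j^2 + 126*I*j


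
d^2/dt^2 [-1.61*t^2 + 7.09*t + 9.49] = -3.22000000000000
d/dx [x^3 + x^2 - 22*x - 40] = 3*x^2 + 2*x - 22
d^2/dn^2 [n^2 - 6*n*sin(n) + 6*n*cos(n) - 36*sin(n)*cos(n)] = -6*sqrt(2)*n*cos(n + pi/4) + 72*sin(2*n) - 12*sqrt(2)*sin(n + pi/4) + 2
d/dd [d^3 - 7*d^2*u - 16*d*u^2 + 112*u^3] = 3*d^2 - 14*d*u - 16*u^2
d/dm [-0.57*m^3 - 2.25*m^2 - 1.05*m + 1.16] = -1.71*m^2 - 4.5*m - 1.05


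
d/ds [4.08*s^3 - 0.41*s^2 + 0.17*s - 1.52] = 12.24*s^2 - 0.82*s + 0.17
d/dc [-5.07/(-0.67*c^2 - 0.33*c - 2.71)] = (-6.7938*c - 1.6731)/(0.67*c^2 + 0.33*c + 2.71)^2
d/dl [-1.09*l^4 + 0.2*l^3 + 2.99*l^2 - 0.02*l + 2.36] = -4.36*l^3 + 0.6*l^2 + 5.98*l - 0.02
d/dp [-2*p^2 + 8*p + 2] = 8 - 4*p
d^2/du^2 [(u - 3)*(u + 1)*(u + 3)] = 6*u + 2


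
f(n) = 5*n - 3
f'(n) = 5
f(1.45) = 4.25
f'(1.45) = 5.00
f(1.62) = 5.10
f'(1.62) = 5.00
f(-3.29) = -19.45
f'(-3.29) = 5.00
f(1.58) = 4.90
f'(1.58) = 5.00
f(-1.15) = -8.75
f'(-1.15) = 5.00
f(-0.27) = -4.35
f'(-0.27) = 5.00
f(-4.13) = -23.65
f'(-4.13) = 5.00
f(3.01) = 12.05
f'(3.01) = 5.00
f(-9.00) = -48.00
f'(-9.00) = 5.00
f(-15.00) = -78.00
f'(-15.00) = 5.00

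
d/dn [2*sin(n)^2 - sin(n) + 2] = (4*sin(n) - 1)*cos(n)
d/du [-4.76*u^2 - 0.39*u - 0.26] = -9.52*u - 0.39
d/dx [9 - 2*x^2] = -4*x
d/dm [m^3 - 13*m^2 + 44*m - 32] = 3*m^2 - 26*m + 44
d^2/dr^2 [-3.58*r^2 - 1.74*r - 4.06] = -7.16000000000000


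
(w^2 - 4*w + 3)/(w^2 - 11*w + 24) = (w - 1)/(w - 8)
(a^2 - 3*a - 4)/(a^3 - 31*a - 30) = (a - 4)/(a^2 - a - 30)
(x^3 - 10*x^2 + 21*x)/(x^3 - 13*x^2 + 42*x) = (x - 3)/(x - 6)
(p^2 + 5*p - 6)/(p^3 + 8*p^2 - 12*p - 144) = (p - 1)/(p^2 + 2*p - 24)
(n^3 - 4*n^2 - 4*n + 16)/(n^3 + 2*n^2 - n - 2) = (n^2 - 6*n + 8)/(n^2 - 1)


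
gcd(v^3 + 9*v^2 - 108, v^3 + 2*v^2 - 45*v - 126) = v + 6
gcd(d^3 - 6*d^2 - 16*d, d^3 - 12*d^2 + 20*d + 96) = d^2 - 6*d - 16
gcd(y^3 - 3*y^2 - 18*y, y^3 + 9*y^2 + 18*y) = y^2 + 3*y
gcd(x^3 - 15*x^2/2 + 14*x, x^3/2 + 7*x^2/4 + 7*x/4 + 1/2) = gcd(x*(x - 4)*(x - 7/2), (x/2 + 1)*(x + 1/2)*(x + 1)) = 1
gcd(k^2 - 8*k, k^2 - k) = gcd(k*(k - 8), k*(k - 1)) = k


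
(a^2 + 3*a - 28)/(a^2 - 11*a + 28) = (a + 7)/(a - 7)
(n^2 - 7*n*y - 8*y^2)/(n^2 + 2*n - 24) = (n^2 - 7*n*y - 8*y^2)/(n^2 + 2*n - 24)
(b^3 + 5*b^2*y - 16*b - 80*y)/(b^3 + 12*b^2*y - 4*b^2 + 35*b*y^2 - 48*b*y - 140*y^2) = (b + 4)/(b + 7*y)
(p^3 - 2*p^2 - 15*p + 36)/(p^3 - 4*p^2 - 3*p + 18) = (p + 4)/(p + 2)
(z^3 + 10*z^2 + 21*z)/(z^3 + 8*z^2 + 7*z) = (z + 3)/(z + 1)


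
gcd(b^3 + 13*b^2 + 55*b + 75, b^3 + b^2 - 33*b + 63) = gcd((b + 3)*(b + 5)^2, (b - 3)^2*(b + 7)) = 1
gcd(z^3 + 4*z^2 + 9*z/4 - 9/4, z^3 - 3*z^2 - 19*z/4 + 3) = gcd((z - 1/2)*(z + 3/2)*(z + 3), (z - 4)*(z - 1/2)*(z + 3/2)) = z^2 + z - 3/4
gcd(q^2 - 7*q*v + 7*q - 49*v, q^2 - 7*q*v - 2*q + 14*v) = q - 7*v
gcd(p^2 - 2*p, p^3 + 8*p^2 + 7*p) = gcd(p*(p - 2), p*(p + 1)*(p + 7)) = p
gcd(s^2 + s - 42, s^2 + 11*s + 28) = s + 7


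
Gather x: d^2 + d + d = d^2 + 2*d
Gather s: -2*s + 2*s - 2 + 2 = 0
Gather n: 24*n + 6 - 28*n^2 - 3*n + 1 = -28*n^2 + 21*n + 7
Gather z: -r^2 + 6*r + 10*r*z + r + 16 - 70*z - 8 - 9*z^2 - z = -r^2 + 7*r - 9*z^2 + z*(10*r - 71) + 8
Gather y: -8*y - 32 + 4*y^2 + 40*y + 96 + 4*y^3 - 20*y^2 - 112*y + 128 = 4*y^3 - 16*y^2 - 80*y + 192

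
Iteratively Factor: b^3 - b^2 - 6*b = (b)*(b^2 - b - 6) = b*(b + 2)*(b - 3)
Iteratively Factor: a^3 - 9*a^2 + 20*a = (a)*(a^2 - 9*a + 20) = a*(a - 4)*(a - 5)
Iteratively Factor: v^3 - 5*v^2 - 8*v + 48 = (v + 3)*(v^2 - 8*v + 16) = (v - 4)*(v + 3)*(v - 4)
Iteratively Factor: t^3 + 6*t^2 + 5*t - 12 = (t + 3)*(t^2 + 3*t - 4) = (t + 3)*(t + 4)*(t - 1)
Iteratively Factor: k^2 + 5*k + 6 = (k + 3)*(k + 2)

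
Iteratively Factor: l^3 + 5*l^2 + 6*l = (l + 3)*(l^2 + 2*l) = (l + 2)*(l + 3)*(l)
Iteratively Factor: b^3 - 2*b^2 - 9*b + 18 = (b + 3)*(b^2 - 5*b + 6) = (b - 2)*(b + 3)*(b - 3)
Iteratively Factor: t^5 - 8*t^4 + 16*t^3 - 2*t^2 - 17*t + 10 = (t + 1)*(t^4 - 9*t^3 + 25*t^2 - 27*t + 10) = (t - 1)*(t + 1)*(t^3 - 8*t^2 + 17*t - 10) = (t - 5)*(t - 1)*(t + 1)*(t^2 - 3*t + 2) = (t - 5)*(t - 1)^2*(t + 1)*(t - 2)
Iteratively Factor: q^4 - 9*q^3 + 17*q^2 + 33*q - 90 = (q - 5)*(q^3 - 4*q^2 - 3*q + 18) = (q - 5)*(q - 3)*(q^2 - q - 6) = (q - 5)*(q - 3)^2*(q + 2)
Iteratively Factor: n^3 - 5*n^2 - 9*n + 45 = (n - 3)*(n^2 - 2*n - 15) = (n - 5)*(n - 3)*(n + 3)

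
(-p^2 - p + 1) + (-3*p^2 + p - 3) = -4*p^2 - 2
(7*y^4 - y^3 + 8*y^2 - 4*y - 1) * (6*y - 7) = 42*y^5 - 55*y^4 + 55*y^3 - 80*y^2 + 22*y + 7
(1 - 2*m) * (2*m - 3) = -4*m^2 + 8*m - 3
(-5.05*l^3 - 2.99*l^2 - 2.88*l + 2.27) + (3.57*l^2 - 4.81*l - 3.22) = -5.05*l^3 + 0.58*l^2 - 7.69*l - 0.95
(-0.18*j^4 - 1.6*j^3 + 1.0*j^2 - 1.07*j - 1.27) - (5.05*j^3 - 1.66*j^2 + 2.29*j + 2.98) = -0.18*j^4 - 6.65*j^3 + 2.66*j^2 - 3.36*j - 4.25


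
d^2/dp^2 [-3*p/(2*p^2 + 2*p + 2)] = 3*(-p*(2*p + 1)^2 + (3*p + 1)*(p^2 + p + 1))/(p^2 + p + 1)^3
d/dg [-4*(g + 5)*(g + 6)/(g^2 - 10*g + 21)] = 12*(7*g^2 + 6*g - 177)/(g^4 - 20*g^3 + 142*g^2 - 420*g + 441)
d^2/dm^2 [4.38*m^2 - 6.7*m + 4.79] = 8.76000000000000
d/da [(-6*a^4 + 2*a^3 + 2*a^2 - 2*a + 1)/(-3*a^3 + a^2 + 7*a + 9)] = (18*a^6 - 12*a^5 - 118*a^4 - 200*a^3 + 79*a^2 + 34*a - 25)/(9*a^6 - 6*a^5 - 41*a^4 - 40*a^3 + 67*a^2 + 126*a + 81)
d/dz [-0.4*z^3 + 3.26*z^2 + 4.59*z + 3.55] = -1.2*z^2 + 6.52*z + 4.59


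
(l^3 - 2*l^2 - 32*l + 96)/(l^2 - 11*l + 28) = (l^2 + 2*l - 24)/(l - 7)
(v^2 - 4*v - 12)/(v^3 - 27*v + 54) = (v^2 - 4*v - 12)/(v^3 - 27*v + 54)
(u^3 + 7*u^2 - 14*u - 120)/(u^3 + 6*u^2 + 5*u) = (u^2 + 2*u - 24)/(u*(u + 1))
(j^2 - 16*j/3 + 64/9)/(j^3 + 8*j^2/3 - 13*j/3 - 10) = (9*j^2 - 48*j + 64)/(3*(3*j^3 + 8*j^2 - 13*j - 30))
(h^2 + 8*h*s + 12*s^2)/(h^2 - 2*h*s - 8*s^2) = (-h - 6*s)/(-h + 4*s)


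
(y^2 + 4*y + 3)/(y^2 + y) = (y + 3)/y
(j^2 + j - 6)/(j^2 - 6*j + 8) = (j + 3)/(j - 4)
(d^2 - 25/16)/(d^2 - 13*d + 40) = (d^2 - 25/16)/(d^2 - 13*d + 40)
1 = 1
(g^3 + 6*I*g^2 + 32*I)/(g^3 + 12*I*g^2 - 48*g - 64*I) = (g - 2*I)/(g + 4*I)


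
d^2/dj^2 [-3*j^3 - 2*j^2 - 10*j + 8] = -18*j - 4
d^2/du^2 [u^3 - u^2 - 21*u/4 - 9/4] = 6*u - 2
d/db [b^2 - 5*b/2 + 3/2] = 2*b - 5/2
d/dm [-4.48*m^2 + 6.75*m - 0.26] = 6.75 - 8.96*m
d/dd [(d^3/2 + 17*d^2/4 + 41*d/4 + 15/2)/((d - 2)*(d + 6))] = (2*d^4 + 16*d^3 - 45*d^2 - 468*d - 612)/(4*(d^4 + 8*d^3 - 8*d^2 - 96*d + 144))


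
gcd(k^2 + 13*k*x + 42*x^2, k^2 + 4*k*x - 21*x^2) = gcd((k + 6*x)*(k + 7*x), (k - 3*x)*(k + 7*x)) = k + 7*x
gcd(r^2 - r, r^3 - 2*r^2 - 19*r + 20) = r - 1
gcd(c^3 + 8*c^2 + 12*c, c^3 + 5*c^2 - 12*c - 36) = c^2 + 8*c + 12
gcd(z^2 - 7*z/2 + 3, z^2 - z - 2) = z - 2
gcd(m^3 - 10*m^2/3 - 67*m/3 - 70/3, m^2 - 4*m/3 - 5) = m + 5/3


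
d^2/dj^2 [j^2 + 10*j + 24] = 2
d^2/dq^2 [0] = 0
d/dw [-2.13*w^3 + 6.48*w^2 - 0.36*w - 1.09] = -6.39*w^2 + 12.96*w - 0.36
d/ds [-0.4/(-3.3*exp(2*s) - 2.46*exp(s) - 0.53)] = (-2.64*exp(s) - 0.984)*exp(s)/(3.3*exp(2*s) + 2.46*exp(s) + 0.53)^2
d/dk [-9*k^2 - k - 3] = -18*k - 1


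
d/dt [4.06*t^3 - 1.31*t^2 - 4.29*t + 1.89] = 12.18*t^2 - 2.62*t - 4.29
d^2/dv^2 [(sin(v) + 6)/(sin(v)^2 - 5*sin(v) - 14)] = (sin(v)^5 + 29*sin(v)^4 - 8*sin(v)^3 + 380*sin(v)^2 - 128*sin(v) - 328)/(-sin(v)^2 + 5*sin(v) + 14)^3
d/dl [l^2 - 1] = 2*l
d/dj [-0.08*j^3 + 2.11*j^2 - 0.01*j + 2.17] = -0.24*j^2 + 4.22*j - 0.01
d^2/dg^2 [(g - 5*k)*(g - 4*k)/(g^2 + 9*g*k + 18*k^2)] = 12*k*(-3*g^3 + g^2*k + 171*g*k^2 + 507*k^3)/(g^6 + 27*g^5*k + 297*g^4*k^2 + 1701*g^3*k^3 + 5346*g^2*k^4 + 8748*g*k^5 + 5832*k^6)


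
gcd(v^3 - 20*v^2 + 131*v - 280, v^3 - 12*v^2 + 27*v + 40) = v^2 - 13*v + 40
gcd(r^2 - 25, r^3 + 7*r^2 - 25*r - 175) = r^2 - 25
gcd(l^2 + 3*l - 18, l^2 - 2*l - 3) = l - 3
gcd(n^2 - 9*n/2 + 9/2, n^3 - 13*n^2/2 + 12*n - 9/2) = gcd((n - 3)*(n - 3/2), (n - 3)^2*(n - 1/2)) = n - 3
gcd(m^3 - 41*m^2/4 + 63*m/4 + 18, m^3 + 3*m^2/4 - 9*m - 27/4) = m^2 - 9*m/4 - 9/4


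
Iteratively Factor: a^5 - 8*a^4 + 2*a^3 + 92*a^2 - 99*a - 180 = (a - 3)*(a^4 - 5*a^3 - 13*a^2 + 53*a + 60) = (a - 3)*(a + 1)*(a^3 - 6*a^2 - 7*a + 60) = (a - 3)*(a + 1)*(a + 3)*(a^2 - 9*a + 20) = (a - 4)*(a - 3)*(a + 1)*(a + 3)*(a - 5)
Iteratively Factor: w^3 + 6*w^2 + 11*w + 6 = (w + 2)*(w^2 + 4*w + 3) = (w + 1)*(w + 2)*(w + 3)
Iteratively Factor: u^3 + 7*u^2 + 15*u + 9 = (u + 1)*(u^2 + 6*u + 9) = (u + 1)*(u + 3)*(u + 3)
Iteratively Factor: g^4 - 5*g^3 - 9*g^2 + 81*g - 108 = (g - 3)*(g^3 - 2*g^2 - 15*g + 36) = (g - 3)*(g + 4)*(g^2 - 6*g + 9) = (g - 3)^2*(g + 4)*(g - 3)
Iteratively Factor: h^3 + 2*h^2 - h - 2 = (h - 1)*(h^2 + 3*h + 2) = (h - 1)*(h + 2)*(h + 1)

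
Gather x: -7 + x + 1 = x - 6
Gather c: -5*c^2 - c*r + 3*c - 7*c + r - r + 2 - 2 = -5*c^2 + c*(-r - 4)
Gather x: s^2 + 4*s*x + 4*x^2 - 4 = s^2 + 4*s*x + 4*x^2 - 4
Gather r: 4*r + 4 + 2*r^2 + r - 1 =2*r^2 + 5*r + 3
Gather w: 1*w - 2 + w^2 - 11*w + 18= w^2 - 10*w + 16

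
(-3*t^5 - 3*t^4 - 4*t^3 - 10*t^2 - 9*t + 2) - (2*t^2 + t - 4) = -3*t^5 - 3*t^4 - 4*t^3 - 12*t^2 - 10*t + 6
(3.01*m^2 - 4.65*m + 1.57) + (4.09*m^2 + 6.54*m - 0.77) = 7.1*m^2 + 1.89*m + 0.8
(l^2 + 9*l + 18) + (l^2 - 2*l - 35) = 2*l^2 + 7*l - 17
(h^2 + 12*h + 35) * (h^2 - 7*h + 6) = h^4 + 5*h^3 - 43*h^2 - 173*h + 210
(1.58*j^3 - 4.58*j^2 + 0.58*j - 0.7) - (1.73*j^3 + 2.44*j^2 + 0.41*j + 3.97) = -0.15*j^3 - 7.02*j^2 + 0.17*j - 4.67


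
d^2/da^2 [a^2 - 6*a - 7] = 2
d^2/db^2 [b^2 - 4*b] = 2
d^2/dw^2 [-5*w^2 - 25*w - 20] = -10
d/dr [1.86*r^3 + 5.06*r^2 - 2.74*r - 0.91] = 5.58*r^2 + 10.12*r - 2.74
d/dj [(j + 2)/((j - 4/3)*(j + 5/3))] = 9*(-9*j^2 - 36*j - 26)/(81*j^4 + 54*j^3 - 351*j^2 - 120*j + 400)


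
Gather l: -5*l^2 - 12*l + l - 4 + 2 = -5*l^2 - 11*l - 2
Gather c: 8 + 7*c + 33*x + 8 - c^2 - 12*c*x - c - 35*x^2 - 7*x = -c^2 + c*(6 - 12*x) - 35*x^2 + 26*x + 16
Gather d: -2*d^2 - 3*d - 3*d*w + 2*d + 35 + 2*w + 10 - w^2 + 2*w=-2*d^2 + d*(-3*w - 1) - w^2 + 4*w + 45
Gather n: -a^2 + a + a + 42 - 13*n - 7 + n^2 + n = -a^2 + 2*a + n^2 - 12*n + 35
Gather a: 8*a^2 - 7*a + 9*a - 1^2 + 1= 8*a^2 + 2*a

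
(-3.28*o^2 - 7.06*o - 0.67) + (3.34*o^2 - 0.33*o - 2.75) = 0.0600000000000001*o^2 - 7.39*o - 3.42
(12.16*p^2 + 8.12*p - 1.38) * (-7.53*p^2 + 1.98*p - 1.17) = -91.5648*p^4 - 37.0668*p^3 + 12.2418*p^2 - 12.2328*p + 1.6146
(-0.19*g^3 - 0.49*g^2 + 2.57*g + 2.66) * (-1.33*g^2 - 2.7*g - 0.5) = 0.2527*g^5 + 1.1647*g^4 - 2.0001*g^3 - 10.2318*g^2 - 8.467*g - 1.33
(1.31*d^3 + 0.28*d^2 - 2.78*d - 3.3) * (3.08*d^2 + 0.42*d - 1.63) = 4.0348*d^5 + 1.4126*d^4 - 10.5801*d^3 - 11.788*d^2 + 3.1454*d + 5.379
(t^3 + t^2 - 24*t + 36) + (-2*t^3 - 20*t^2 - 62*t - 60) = -t^3 - 19*t^2 - 86*t - 24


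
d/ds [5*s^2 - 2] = 10*s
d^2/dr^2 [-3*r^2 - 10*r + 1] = -6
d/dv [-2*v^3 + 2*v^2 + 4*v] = -6*v^2 + 4*v + 4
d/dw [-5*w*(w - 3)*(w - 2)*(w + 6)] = -20*w^3 - 15*w^2 + 240*w - 180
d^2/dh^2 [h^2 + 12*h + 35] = 2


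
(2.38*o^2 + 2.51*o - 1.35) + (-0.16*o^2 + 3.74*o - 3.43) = 2.22*o^2 + 6.25*o - 4.78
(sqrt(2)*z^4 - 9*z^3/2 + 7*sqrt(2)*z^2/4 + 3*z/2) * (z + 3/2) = sqrt(2)*z^5 - 9*z^4/2 + 3*sqrt(2)*z^4/2 - 27*z^3/4 + 7*sqrt(2)*z^3/4 + 3*z^2/2 + 21*sqrt(2)*z^2/8 + 9*z/4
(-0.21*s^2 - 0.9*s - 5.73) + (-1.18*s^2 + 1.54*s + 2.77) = -1.39*s^2 + 0.64*s - 2.96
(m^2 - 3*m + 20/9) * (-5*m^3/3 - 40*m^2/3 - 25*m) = -5*m^5/3 - 25*m^4/3 + 305*m^3/27 + 1225*m^2/27 - 500*m/9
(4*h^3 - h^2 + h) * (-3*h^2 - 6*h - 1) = -12*h^5 - 21*h^4 - h^3 - 5*h^2 - h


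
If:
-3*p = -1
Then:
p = 1/3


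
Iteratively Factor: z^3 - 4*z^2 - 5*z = (z - 5)*(z^2 + z) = (z - 5)*(z + 1)*(z)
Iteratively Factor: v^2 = (v)*(v)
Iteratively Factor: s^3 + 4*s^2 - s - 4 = (s + 1)*(s^2 + 3*s - 4) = (s - 1)*(s + 1)*(s + 4)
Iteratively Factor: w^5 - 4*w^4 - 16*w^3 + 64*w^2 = (w)*(w^4 - 4*w^3 - 16*w^2 + 64*w) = w*(w + 4)*(w^3 - 8*w^2 + 16*w) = w*(w - 4)*(w + 4)*(w^2 - 4*w) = w*(w - 4)^2*(w + 4)*(w)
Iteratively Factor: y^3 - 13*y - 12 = (y + 1)*(y^2 - y - 12) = (y - 4)*(y + 1)*(y + 3)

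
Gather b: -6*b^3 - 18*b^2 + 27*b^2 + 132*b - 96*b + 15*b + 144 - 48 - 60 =-6*b^3 + 9*b^2 + 51*b + 36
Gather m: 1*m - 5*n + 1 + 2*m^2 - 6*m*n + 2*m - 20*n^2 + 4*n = 2*m^2 + m*(3 - 6*n) - 20*n^2 - n + 1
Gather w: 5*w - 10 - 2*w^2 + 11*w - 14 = -2*w^2 + 16*w - 24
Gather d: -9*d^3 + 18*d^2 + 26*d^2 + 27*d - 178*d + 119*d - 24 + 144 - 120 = -9*d^3 + 44*d^2 - 32*d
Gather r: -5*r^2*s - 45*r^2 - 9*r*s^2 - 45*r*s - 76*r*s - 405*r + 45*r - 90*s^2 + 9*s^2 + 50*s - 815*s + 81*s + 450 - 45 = r^2*(-5*s - 45) + r*(-9*s^2 - 121*s - 360) - 81*s^2 - 684*s + 405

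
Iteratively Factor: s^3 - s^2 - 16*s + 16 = (s - 4)*(s^2 + 3*s - 4) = (s - 4)*(s + 4)*(s - 1)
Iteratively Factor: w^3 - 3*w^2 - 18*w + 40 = (w - 2)*(w^2 - w - 20) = (w - 2)*(w + 4)*(w - 5)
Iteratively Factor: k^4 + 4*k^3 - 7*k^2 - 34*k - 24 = (k + 1)*(k^3 + 3*k^2 - 10*k - 24) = (k + 1)*(k + 2)*(k^2 + k - 12) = (k - 3)*(k + 1)*(k + 2)*(k + 4)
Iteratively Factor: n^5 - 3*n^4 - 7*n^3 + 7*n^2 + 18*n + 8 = (n - 2)*(n^4 - n^3 - 9*n^2 - 11*n - 4) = (n - 2)*(n + 1)*(n^3 - 2*n^2 - 7*n - 4) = (n - 2)*(n + 1)^2*(n^2 - 3*n - 4) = (n - 4)*(n - 2)*(n + 1)^2*(n + 1)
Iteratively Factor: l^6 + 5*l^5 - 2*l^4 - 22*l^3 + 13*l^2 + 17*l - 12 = (l + 3)*(l^5 + 2*l^4 - 8*l^3 + 2*l^2 + 7*l - 4) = (l - 1)*(l + 3)*(l^4 + 3*l^3 - 5*l^2 - 3*l + 4) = (l - 1)*(l + 1)*(l + 3)*(l^3 + 2*l^2 - 7*l + 4) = (l - 1)*(l + 1)*(l + 3)*(l + 4)*(l^2 - 2*l + 1) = (l - 1)^2*(l + 1)*(l + 3)*(l + 4)*(l - 1)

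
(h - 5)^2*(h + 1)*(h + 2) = h^4 - 7*h^3 - 3*h^2 + 55*h + 50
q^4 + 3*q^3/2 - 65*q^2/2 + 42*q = q*(q - 4)*(q - 3/2)*(q + 7)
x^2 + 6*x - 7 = (x - 1)*(x + 7)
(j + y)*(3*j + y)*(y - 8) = 3*j^2*y - 24*j^2 + 4*j*y^2 - 32*j*y + y^3 - 8*y^2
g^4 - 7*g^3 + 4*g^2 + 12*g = g*(g - 6)*(g - 2)*(g + 1)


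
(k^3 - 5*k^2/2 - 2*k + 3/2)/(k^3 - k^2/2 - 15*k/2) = (2*k^2 + k - 1)/(k*(2*k + 5))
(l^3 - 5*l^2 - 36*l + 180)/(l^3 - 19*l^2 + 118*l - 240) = (l + 6)/(l - 8)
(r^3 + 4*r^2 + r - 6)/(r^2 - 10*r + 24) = (r^3 + 4*r^2 + r - 6)/(r^2 - 10*r + 24)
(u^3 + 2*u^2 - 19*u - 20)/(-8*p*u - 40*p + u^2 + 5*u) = (-u^2 + 3*u + 4)/(8*p - u)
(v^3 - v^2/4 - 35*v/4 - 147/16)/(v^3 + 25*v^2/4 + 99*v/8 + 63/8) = (v - 7/2)/(v + 3)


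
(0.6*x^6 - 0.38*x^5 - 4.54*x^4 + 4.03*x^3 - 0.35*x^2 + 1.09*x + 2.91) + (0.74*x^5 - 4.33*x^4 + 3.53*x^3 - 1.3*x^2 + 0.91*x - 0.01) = 0.6*x^6 + 0.36*x^5 - 8.87*x^4 + 7.56*x^3 - 1.65*x^2 + 2.0*x + 2.9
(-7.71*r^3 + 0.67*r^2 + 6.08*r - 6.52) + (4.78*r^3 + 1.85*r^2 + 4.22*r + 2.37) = -2.93*r^3 + 2.52*r^2 + 10.3*r - 4.15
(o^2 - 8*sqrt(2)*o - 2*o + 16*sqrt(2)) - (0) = o^2 - 8*sqrt(2)*o - 2*o + 16*sqrt(2)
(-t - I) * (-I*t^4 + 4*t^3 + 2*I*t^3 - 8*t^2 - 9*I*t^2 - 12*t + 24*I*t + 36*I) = I*t^5 - 5*t^4 - 2*I*t^4 + 10*t^3 + 5*I*t^3 + 3*t^2 - 16*I*t^2 + 24*t - 24*I*t + 36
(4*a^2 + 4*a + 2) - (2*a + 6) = 4*a^2 + 2*a - 4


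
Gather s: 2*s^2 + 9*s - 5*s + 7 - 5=2*s^2 + 4*s + 2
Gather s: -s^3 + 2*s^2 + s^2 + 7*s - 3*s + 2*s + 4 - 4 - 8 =-s^3 + 3*s^2 + 6*s - 8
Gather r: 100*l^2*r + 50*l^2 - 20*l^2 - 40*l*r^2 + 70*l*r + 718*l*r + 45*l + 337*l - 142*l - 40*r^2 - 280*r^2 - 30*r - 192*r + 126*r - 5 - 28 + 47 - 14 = 30*l^2 + 240*l + r^2*(-40*l - 320) + r*(100*l^2 + 788*l - 96)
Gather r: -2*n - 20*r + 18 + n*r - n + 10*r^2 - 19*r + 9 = -3*n + 10*r^2 + r*(n - 39) + 27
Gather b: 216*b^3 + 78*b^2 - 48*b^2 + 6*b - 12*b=216*b^3 + 30*b^2 - 6*b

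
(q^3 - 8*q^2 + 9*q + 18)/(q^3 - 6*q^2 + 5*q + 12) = (q - 6)/(q - 4)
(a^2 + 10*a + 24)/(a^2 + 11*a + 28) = (a + 6)/(a + 7)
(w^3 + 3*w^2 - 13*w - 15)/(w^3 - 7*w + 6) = (w^3 + 3*w^2 - 13*w - 15)/(w^3 - 7*w + 6)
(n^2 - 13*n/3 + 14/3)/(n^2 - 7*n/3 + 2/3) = (3*n - 7)/(3*n - 1)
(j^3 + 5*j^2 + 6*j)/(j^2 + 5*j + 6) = j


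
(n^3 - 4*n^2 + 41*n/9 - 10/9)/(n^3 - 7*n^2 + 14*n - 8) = (n^2 - 2*n + 5/9)/(n^2 - 5*n + 4)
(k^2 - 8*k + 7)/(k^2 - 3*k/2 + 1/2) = 2*(k - 7)/(2*k - 1)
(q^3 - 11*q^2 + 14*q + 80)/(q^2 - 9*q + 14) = (q^3 - 11*q^2 + 14*q + 80)/(q^2 - 9*q + 14)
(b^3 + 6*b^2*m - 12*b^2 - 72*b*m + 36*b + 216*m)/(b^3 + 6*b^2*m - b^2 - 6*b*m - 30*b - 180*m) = (b - 6)/(b + 5)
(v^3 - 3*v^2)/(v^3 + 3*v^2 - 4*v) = v*(v - 3)/(v^2 + 3*v - 4)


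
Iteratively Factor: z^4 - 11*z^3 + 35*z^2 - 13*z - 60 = (z - 4)*(z^3 - 7*z^2 + 7*z + 15) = (z - 4)*(z + 1)*(z^2 - 8*z + 15) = (z - 4)*(z - 3)*(z + 1)*(z - 5)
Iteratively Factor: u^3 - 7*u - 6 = (u + 1)*(u^2 - u - 6) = (u + 1)*(u + 2)*(u - 3)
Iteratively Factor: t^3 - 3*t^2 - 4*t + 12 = (t + 2)*(t^2 - 5*t + 6) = (t - 3)*(t + 2)*(t - 2)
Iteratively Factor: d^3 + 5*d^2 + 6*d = (d)*(d^2 + 5*d + 6) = d*(d + 2)*(d + 3)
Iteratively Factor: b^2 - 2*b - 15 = (b - 5)*(b + 3)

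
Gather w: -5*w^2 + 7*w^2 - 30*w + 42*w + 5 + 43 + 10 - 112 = 2*w^2 + 12*w - 54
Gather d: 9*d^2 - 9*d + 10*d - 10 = 9*d^2 + d - 10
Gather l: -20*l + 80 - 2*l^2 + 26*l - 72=-2*l^2 + 6*l + 8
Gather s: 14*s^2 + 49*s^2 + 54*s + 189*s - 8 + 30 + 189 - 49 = 63*s^2 + 243*s + 162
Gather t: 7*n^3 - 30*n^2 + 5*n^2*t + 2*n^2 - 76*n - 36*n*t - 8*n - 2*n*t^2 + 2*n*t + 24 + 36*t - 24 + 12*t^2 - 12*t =7*n^3 - 28*n^2 - 84*n + t^2*(12 - 2*n) + t*(5*n^2 - 34*n + 24)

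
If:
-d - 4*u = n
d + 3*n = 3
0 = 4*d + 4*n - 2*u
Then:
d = -3/2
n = 3/2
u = 0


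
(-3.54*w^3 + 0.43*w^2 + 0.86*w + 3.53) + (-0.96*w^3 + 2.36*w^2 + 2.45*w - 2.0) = -4.5*w^3 + 2.79*w^2 + 3.31*w + 1.53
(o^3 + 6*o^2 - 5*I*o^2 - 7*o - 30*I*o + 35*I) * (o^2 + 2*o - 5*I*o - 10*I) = o^5 + 8*o^4 - 10*I*o^4 - 20*o^3 - 80*I*o^3 - 214*o^2 - 50*I*o^2 - 125*o + 140*I*o + 350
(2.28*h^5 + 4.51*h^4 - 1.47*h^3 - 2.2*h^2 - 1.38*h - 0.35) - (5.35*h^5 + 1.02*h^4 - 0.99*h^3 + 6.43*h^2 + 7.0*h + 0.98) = -3.07*h^5 + 3.49*h^4 - 0.48*h^3 - 8.63*h^2 - 8.38*h - 1.33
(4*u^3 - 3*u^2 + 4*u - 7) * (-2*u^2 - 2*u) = -8*u^5 - 2*u^4 - 2*u^3 + 6*u^2 + 14*u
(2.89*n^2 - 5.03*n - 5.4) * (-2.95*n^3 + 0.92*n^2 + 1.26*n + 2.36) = -8.5255*n^5 + 17.4973*n^4 + 14.9438*n^3 - 4.4854*n^2 - 18.6748*n - 12.744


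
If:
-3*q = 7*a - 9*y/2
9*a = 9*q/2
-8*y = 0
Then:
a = 0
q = 0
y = 0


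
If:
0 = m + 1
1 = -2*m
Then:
No Solution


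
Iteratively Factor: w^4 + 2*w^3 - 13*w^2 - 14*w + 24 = (w + 2)*(w^3 - 13*w + 12) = (w - 3)*(w + 2)*(w^2 + 3*w - 4) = (w - 3)*(w - 1)*(w + 2)*(w + 4)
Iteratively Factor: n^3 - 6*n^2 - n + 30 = (n - 5)*(n^2 - n - 6) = (n - 5)*(n - 3)*(n + 2)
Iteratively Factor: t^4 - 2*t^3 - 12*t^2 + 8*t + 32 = (t + 2)*(t^3 - 4*t^2 - 4*t + 16) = (t - 2)*(t + 2)*(t^2 - 2*t - 8) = (t - 4)*(t - 2)*(t + 2)*(t + 2)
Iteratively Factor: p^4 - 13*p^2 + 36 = (p - 3)*(p^3 + 3*p^2 - 4*p - 12) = (p - 3)*(p - 2)*(p^2 + 5*p + 6) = (p - 3)*(p - 2)*(p + 3)*(p + 2)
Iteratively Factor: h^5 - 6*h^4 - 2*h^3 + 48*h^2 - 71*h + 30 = (h - 5)*(h^4 - h^3 - 7*h^2 + 13*h - 6) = (h - 5)*(h - 2)*(h^3 + h^2 - 5*h + 3) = (h - 5)*(h - 2)*(h + 3)*(h^2 - 2*h + 1) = (h - 5)*(h - 2)*(h - 1)*(h + 3)*(h - 1)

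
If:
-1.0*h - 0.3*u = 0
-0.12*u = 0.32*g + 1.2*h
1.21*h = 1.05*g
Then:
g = 0.00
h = 0.00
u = 0.00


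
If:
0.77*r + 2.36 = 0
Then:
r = -3.06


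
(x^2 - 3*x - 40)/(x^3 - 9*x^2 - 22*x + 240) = 1/(x - 6)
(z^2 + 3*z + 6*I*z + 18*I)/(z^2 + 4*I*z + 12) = (z + 3)/(z - 2*I)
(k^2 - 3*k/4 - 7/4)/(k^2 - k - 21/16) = 4*(k + 1)/(4*k + 3)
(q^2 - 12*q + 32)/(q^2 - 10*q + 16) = (q - 4)/(q - 2)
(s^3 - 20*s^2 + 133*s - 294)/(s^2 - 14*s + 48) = (s^2 - 14*s + 49)/(s - 8)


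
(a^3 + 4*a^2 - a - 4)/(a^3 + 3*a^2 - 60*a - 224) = (a^2 - 1)/(a^2 - a - 56)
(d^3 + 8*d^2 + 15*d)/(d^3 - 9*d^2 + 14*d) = (d^2 + 8*d + 15)/(d^2 - 9*d + 14)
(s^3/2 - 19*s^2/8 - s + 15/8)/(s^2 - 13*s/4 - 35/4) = (4*s^2 + s - 3)/(2*(4*s + 7))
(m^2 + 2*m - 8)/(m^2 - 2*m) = (m + 4)/m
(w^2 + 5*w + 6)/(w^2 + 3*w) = (w + 2)/w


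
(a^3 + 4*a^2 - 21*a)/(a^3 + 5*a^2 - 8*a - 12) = a*(a^2 + 4*a - 21)/(a^3 + 5*a^2 - 8*a - 12)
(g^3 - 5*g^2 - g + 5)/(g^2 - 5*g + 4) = (g^2 - 4*g - 5)/(g - 4)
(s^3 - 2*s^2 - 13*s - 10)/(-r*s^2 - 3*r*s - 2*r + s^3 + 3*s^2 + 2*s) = (5 - s)/(r - s)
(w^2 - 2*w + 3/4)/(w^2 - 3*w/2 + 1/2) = (w - 3/2)/(w - 1)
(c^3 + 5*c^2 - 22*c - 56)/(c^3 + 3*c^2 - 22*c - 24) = (c^2 + 9*c + 14)/(c^2 + 7*c + 6)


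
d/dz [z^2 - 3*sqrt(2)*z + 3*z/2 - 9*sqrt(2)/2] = 2*z - 3*sqrt(2) + 3/2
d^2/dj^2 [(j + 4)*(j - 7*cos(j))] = (7*j + 28)*cos(j) + 14*sin(j) + 2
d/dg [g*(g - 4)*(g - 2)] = 3*g^2 - 12*g + 8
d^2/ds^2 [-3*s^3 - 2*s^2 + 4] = -18*s - 4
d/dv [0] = 0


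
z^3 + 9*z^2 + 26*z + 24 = (z + 2)*(z + 3)*(z + 4)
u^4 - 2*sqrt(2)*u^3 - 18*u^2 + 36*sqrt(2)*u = u*(u - 3*sqrt(2))*(u - 2*sqrt(2))*(u + 3*sqrt(2))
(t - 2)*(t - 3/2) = t^2 - 7*t/2 + 3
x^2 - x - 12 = (x - 4)*(x + 3)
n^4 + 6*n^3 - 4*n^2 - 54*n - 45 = (n - 3)*(n + 1)*(n + 3)*(n + 5)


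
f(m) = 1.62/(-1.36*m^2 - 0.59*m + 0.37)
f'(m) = 1.62*(2.72*m + 0.59)/(-1.36*m^2 - 0.59*m + 0.37)^2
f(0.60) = -3.42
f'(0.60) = 16.05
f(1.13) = -0.80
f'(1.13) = 1.44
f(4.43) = -0.06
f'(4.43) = 0.02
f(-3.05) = -0.15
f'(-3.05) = -0.11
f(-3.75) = -0.10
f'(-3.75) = -0.06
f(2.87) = -0.13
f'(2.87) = 0.09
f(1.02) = -0.98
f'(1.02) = 2.01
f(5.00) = -0.04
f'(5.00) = 0.02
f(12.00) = -0.01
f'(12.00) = 0.00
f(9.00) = -0.01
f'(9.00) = 0.00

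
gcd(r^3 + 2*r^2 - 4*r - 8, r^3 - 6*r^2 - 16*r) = r + 2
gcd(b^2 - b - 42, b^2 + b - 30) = b + 6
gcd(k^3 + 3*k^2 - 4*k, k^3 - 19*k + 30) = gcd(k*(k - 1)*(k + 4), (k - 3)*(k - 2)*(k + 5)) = 1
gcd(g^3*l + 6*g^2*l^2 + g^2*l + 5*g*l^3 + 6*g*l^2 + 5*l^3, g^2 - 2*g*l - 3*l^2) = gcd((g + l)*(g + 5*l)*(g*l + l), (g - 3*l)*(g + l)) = g + l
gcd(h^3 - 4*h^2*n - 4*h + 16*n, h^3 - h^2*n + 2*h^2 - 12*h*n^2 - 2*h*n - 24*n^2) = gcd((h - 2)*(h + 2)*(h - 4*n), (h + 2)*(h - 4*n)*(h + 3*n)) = h^2 - 4*h*n + 2*h - 8*n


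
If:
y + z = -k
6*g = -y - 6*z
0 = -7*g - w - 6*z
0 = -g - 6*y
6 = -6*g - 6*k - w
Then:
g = -18/35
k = -41/70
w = 3/5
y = 3/35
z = 1/2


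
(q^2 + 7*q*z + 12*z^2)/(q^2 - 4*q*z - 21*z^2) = (-q - 4*z)/(-q + 7*z)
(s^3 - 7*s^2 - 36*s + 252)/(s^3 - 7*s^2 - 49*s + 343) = (s^2 - 36)/(s^2 - 49)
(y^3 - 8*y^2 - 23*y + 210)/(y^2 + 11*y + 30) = (y^2 - 13*y + 42)/(y + 6)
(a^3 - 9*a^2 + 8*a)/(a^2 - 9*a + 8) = a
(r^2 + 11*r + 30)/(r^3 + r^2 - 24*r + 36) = (r + 5)/(r^2 - 5*r + 6)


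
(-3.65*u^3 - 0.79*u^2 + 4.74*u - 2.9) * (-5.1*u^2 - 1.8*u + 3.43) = 18.615*u^5 + 10.599*u^4 - 35.2715*u^3 + 3.5483*u^2 + 21.4782*u - 9.947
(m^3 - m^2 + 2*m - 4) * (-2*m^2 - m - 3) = -2*m^5 + m^4 - 6*m^3 + 9*m^2 - 2*m + 12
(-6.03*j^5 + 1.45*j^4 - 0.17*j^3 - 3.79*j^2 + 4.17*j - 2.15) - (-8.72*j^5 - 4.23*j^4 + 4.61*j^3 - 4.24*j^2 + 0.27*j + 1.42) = 2.69*j^5 + 5.68*j^4 - 4.78*j^3 + 0.45*j^2 + 3.9*j - 3.57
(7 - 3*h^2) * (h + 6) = -3*h^3 - 18*h^2 + 7*h + 42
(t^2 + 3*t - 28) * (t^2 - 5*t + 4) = t^4 - 2*t^3 - 39*t^2 + 152*t - 112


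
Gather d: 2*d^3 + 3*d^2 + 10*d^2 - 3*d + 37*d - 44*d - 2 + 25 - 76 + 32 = 2*d^3 + 13*d^2 - 10*d - 21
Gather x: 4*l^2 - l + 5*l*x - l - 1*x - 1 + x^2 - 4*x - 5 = 4*l^2 - 2*l + x^2 + x*(5*l - 5) - 6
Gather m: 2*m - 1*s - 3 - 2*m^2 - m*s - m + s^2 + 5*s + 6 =-2*m^2 + m*(1 - s) + s^2 + 4*s + 3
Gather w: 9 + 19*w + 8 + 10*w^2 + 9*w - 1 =10*w^2 + 28*w + 16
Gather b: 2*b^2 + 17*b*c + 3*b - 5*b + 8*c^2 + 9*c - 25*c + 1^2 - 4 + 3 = 2*b^2 + b*(17*c - 2) + 8*c^2 - 16*c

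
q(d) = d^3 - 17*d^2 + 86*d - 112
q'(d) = 3*d^2 - 34*d + 86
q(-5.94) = -1432.25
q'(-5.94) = 393.81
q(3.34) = 22.85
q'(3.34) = 5.91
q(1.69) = -10.39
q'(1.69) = 37.11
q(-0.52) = -161.46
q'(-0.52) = 104.49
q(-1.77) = -323.02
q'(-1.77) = 155.58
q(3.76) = 24.18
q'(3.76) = 0.57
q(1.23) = -30.08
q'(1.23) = 48.72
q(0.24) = -92.33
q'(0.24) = 78.01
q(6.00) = 8.00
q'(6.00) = -10.00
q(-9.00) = -2992.00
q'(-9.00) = 635.00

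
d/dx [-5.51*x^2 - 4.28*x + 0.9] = -11.02*x - 4.28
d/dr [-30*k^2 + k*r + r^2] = k + 2*r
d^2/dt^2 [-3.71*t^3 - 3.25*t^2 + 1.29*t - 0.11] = -22.26*t - 6.5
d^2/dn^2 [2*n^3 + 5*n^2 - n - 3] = 12*n + 10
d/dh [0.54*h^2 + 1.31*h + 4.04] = 1.08*h + 1.31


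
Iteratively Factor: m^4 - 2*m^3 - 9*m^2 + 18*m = (m - 3)*(m^3 + m^2 - 6*m) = (m - 3)*(m - 2)*(m^2 + 3*m) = (m - 3)*(m - 2)*(m + 3)*(m)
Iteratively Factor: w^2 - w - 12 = (w - 4)*(w + 3)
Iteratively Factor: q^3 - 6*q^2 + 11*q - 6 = (q - 3)*(q^2 - 3*q + 2) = (q - 3)*(q - 1)*(q - 2)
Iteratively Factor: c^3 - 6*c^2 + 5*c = (c)*(c^2 - 6*c + 5) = c*(c - 1)*(c - 5)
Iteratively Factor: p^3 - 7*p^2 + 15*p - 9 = (p - 3)*(p^2 - 4*p + 3) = (p - 3)*(p - 1)*(p - 3)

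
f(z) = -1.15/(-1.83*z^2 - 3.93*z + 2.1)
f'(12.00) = -0.00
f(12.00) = 0.00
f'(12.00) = -0.00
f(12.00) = 0.00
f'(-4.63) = 0.04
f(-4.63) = 0.06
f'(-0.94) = -0.03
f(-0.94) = -0.28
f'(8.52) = -0.00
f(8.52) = 0.01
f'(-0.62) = -0.13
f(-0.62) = -0.30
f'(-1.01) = -0.02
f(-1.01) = -0.27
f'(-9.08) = 0.00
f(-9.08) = 0.01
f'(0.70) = -3.12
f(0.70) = 0.74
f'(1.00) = -0.65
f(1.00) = 0.31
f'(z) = -1.15*(3.66*z + 3.93)/(-1.83*z^2 - 3.93*z + 2.1)^2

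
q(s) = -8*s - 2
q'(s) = -8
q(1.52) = -14.16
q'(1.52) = -8.00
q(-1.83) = 12.64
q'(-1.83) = -8.00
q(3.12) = -26.96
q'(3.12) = -8.00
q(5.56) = -46.48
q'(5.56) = -8.00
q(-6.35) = 48.80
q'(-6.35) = -8.00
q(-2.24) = 15.92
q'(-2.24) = -8.00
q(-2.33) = 16.64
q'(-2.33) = -8.00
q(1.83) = -16.64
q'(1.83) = -8.00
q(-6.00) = 46.00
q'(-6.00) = -8.00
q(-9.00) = 70.00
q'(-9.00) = -8.00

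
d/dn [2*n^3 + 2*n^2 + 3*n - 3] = 6*n^2 + 4*n + 3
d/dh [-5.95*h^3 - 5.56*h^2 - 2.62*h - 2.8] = -17.85*h^2 - 11.12*h - 2.62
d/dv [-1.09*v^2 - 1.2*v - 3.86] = -2.18*v - 1.2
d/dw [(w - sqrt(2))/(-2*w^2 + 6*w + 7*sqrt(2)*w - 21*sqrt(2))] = (-2*w^2 + 6*w + 7*sqrt(2)*w - (w - sqrt(2))*(-4*w + 6 + 7*sqrt(2)) - 21*sqrt(2))/(2*w^2 - 7*sqrt(2)*w - 6*w + 21*sqrt(2))^2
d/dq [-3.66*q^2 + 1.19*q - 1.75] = 1.19 - 7.32*q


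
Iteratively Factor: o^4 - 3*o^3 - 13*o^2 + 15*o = (o - 5)*(o^3 + 2*o^2 - 3*o) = (o - 5)*(o + 3)*(o^2 - o) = (o - 5)*(o - 1)*(o + 3)*(o)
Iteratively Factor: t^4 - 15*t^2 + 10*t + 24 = (t + 4)*(t^3 - 4*t^2 + t + 6) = (t + 1)*(t + 4)*(t^2 - 5*t + 6) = (t - 2)*(t + 1)*(t + 4)*(t - 3)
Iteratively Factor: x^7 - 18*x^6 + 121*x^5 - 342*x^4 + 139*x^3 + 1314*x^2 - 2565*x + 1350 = (x - 5)*(x^6 - 13*x^5 + 56*x^4 - 62*x^3 - 171*x^2 + 459*x - 270) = (x - 5)*(x - 3)*(x^5 - 10*x^4 + 26*x^3 + 16*x^2 - 123*x + 90) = (x - 5)*(x - 3)^2*(x^4 - 7*x^3 + 5*x^2 + 31*x - 30) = (x - 5)*(x - 3)^2*(x + 2)*(x^3 - 9*x^2 + 23*x - 15) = (x - 5)*(x - 3)^2*(x - 1)*(x + 2)*(x^2 - 8*x + 15) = (x - 5)*(x - 3)^3*(x - 1)*(x + 2)*(x - 5)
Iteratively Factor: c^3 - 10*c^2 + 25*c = (c - 5)*(c^2 - 5*c) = c*(c - 5)*(c - 5)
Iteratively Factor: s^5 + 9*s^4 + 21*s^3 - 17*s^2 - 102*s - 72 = (s - 2)*(s^4 + 11*s^3 + 43*s^2 + 69*s + 36) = (s - 2)*(s + 3)*(s^3 + 8*s^2 + 19*s + 12) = (s - 2)*(s + 3)*(s + 4)*(s^2 + 4*s + 3) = (s - 2)*(s + 3)^2*(s + 4)*(s + 1)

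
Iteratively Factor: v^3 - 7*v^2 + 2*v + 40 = (v + 2)*(v^2 - 9*v + 20) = (v - 4)*(v + 2)*(v - 5)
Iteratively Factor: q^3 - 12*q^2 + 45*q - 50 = (q - 5)*(q^2 - 7*q + 10) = (q - 5)^2*(q - 2)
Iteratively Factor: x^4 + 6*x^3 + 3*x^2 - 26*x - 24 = (x + 1)*(x^3 + 5*x^2 - 2*x - 24) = (x + 1)*(x + 4)*(x^2 + x - 6) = (x + 1)*(x + 3)*(x + 4)*(x - 2)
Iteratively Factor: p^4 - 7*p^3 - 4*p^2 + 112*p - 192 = (p + 4)*(p^3 - 11*p^2 + 40*p - 48) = (p - 4)*(p + 4)*(p^2 - 7*p + 12) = (p - 4)*(p - 3)*(p + 4)*(p - 4)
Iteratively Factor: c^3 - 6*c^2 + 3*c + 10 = (c - 5)*(c^2 - c - 2) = (c - 5)*(c - 2)*(c + 1)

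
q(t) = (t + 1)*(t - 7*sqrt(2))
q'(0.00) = -8.90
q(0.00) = -9.90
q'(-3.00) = -14.90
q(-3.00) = 25.80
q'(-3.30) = -15.50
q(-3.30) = 30.36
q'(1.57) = -5.76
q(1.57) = -21.41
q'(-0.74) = -10.38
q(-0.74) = -2.77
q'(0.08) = -8.74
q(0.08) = -10.61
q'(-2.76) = -14.42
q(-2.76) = 22.28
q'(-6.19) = -21.28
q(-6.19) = 83.50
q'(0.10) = -8.70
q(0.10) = -10.78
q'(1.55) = -5.80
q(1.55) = -21.29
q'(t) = 2*t - 7*sqrt(2) + 1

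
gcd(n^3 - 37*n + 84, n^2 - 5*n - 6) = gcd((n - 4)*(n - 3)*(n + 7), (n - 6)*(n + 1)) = 1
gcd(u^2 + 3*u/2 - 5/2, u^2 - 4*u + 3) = u - 1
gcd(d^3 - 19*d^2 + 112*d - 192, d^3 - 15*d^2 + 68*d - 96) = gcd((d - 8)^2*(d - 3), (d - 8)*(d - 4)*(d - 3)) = d^2 - 11*d + 24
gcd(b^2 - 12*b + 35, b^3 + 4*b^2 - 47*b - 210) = b - 7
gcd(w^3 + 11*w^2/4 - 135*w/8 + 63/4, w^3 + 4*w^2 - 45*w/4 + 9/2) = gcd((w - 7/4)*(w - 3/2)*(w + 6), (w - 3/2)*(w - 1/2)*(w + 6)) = w^2 + 9*w/2 - 9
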